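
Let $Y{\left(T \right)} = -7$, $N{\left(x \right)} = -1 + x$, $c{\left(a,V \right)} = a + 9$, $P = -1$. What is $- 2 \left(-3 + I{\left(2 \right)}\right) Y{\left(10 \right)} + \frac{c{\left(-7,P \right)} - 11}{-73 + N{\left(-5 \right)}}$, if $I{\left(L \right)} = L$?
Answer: $- \frac{1097}{79} \approx -13.886$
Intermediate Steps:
$c{\left(a,V \right)} = 9 + a$
$- 2 \left(-3 + I{\left(2 \right)}\right) Y{\left(10 \right)} + \frac{c{\left(-7,P \right)} - 11}{-73 + N{\left(-5 \right)}} = - 2 \left(-3 + 2\right) \left(-7\right) + \frac{\left(9 - 7\right) - 11}{-73 - 6} = \left(-2\right) \left(-1\right) \left(-7\right) + \frac{2 - 11}{-73 - 6} = 2 \left(-7\right) - \frac{9}{-79} = -14 - - \frac{9}{79} = -14 + \frac{9}{79} = - \frac{1097}{79}$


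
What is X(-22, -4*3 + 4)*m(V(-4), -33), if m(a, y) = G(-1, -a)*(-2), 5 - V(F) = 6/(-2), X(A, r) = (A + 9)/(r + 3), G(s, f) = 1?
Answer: -26/5 ≈ -5.2000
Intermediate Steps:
X(A, r) = (9 + A)/(3 + r)
V(F) = 8 (V(F) = 5 - 6/(-2) = 5 - 6*(-1)/2 = 5 - 1*(-3) = 5 + 3 = 8)
m(a, y) = -2 (m(a, y) = 1*(-2) = -2)
X(-22, -4*3 + 4)*m(V(-4), -33) = ((9 - 22)/(3 + (-4*3 + 4)))*(-2) = (-13/(3 + (-12 + 4)))*(-2) = (-13/(3 - 8))*(-2) = (-13/(-5))*(-2) = -⅕*(-13)*(-2) = (13/5)*(-2) = -26/5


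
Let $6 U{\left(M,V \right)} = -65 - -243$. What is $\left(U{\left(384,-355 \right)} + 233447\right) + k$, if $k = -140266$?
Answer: $\frac{279632}{3} \approx 93211.0$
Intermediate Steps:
$U{\left(M,V \right)} = \frac{89}{3}$ ($U{\left(M,V \right)} = \frac{-65 - -243}{6} = \frac{-65 + 243}{6} = \frac{1}{6} \cdot 178 = \frac{89}{3}$)
$\left(U{\left(384,-355 \right)} + 233447\right) + k = \left(\frac{89}{3} + 233447\right) - 140266 = \frac{700430}{3} - 140266 = \frac{279632}{3}$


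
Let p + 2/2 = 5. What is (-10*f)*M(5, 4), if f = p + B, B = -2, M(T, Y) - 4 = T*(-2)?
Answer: 120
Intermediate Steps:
p = 4 (p = -1 + 5 = 4)
M(T, Y) = 4 - 2*T (M(T, Y) = 4 + T*(-2) = 4 - 2*T)
f = 2 (f = 4 - 2 = 2)
(-10*f)*M(5, 4) = (-10*2)*(4 - 2*5) = -20*(4 - 10) = -20*(-6) = 120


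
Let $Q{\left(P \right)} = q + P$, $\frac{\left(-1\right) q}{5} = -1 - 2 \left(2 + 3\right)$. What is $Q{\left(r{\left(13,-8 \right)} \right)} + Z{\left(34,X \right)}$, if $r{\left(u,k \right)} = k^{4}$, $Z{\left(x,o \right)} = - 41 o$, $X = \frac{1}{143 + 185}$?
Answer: $\frac{33207}{8} \approx 4150.9$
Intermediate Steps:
$X = \frac{1}{328} \approx 0.0030488$
$q = 55$ ($q = - 5 \left(-1 - 2 \left(2 + 3\right)\right) = - 5 \left(-1 - 10\right) = \left(-5\right) \left(-11\right) = 55$)
$Q{\left(P \right)} = 55 + P$
$Q{\left(r{\left(13,-8 \right)} \right)} + Z{\left(34,X \right)} = \left(55 + \left(-8\right)^{4}\right) - \frac{1}{8} = \left(55 + 4096\right) - \frac{1}{8} = 4151 - \frac{1}{8} = \frac{33207}{8}$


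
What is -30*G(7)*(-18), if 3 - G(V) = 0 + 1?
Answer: 1080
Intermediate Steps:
G(V) = 2 (G(V) = 3 - (0 + 1) = 3 - 1*1 = 3 - 1 = 2)
-30*G(7)*(-18) = -30*2*(-18) = -60*(-18) = 1080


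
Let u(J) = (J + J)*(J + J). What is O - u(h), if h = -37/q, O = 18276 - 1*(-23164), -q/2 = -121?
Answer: 606721671/14641 ≈ 41440.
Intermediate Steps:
q = 242 (q = -2*(-121) = 242)
O = 41440 (O = 18276 + 23164 = 41440)
h = -37/242 ≈ -0.15289
u(J) = 4*J² (u(J) = (2*J)*(2*J) = 4*J²)
O - u(h) = 41440 - 4*(-37/242)² = 41440 - 4*1369/58564 = 41440 - 1*1369/14641 = 41440 - 1369/14641 = 606721671/14641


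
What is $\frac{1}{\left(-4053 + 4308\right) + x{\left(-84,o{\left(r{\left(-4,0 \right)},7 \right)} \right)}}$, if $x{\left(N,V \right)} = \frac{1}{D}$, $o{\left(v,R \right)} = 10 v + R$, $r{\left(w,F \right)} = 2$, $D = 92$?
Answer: $\frac{92}{23461} \approx 0.0039214$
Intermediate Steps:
$o{\left(v,R \right)} = R + 10 v$
$x{\left(N,V \right)} = \frac{1}{92}$
$\frac{1}{\left(-4053 + 4308\right) + x{\left(-84,o{\left(r{\left(-4,0 \right)},7 \right)} \right)}} = \frac{1}{\left(-4053 + 4308\right) + \frac{1}{92}} = \frac{1}{255 + \frac{1}{92}} = \frac{1}{\frac{23461}{92}} = \frac{92}{23461}$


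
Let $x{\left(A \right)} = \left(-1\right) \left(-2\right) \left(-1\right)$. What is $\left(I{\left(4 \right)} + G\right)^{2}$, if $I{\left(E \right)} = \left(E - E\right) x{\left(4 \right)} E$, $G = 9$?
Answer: $81$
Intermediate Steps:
$x{\left(A \right)} = -2$ ($x{\left(A \right)} = 2 \left(-1\right) = -2$)
$I{\left(E \right)} = 0$ ($I{\left(E \right)} = \left(E - E\right) \left(-2\right) E = 0 \left(-2\right) E = 0 E = 0$)
$\left(I{\left(4 \right)} + G\right)^{2} = \left(0 + 9\right)^{2} = 9^{2} = 81$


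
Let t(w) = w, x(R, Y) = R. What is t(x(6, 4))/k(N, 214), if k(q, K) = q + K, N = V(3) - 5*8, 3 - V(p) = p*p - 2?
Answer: 3/85 ≈ 0.035294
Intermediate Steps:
V(p) = 5 - p² (V(p) = 3 - (p*p - 2) = 3 - (p² - 2) = 3 - (-2 + p²) = 3 + (2 - p²) = 5 - p²)
N = -44 (N = (5 - 1*3²) - 5*8 = (5 - 1*9) - 40 = (5 - 9) - 40 = -4 - 40 = -44)
k(q, K) = K + q
t(x(6, 4))/k(N, 214) = 6/(214 - 44) = 6/170 = 6*(1/170) = 3/85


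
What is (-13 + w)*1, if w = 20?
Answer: 7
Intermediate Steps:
(-13 + w)*1 = (-13 + 20)*1 = 7*1 = 7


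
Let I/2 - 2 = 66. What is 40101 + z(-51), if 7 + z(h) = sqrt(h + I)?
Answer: 40094 + sqrt(85) ≈ 40103.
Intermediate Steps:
I = 136 (I = 4 + 2*66 = 4 + 132 = 136)
z(h) = -7 + sqrt(136 + h) (z(h) = -7 + sqrt(h + 136) = -7 + sqrt(136 + h))
40101 + z(-51) = 40101 + (-7 + sqrt(136 - 51)) = 40101 + (-7 + sqrt(85)) = 40094 + sqrt(85)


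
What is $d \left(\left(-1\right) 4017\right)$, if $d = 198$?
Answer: $-795366$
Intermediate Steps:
$d \left(\left(-1\right) 4017\right) = 198 \left(\left(-1\right) 4017\right) = 198 \left(-4017\right) = -795366$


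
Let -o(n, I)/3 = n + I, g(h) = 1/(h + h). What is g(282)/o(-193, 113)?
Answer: 1/135360 ≈ 7.3877e-6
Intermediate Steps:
g(h) = 1/(2*h)
o(n, I) = -3*I - 3*n (o(n, I) = -3*(n + I) = -3*(I + n) = -3*I - 3*n)
g(282)/o(-193, 113) = ((1/2)/282)/(-3*113 - 3*(-193)) = ((1/2)*(1/282))/(-339 + 579) = (1/564)/240 = (1/564)*(1/240) = 1/135360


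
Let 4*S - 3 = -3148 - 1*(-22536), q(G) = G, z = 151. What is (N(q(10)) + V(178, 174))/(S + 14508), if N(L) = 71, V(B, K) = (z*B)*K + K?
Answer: 18708068/77423 ≈ 241.63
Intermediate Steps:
V(B, K) = K + 151*B*K (V(B, K) = (151*B)*K + K = 151*B*K + K = K + 151*B*K)
S = 19391/4 (S = 3/4 + (-3148 - 1*(-22536))/4 = 3/4 + (-3148 + 22536)/4 = 3/4 + (1/4)*19388 = 3/4 + 4847 = 19391/4 ≈ 4847.8)
(N(q(10)) + V(178, 174))/(S + 14508) = (71 + 174*(1 + 151*178))/(19391/4 + 14508) = (71 + 174*(1 + 26878))/(77423/4) = (71 + 174*26879)*(4/77423) = (71 + 4676946)*(4/77423) = 4677017*(4/77423) = 18708068/77423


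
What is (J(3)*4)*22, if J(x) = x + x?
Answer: 528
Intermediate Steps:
J(x) = 2*x
(J(3)*4)*22 = ((2*3)*4)*22 = (6*4)*22 = 24*22 = 528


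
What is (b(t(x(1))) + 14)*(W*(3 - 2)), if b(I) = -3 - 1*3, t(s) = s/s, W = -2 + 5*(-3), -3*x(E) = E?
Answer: -136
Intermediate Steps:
x(E) = -E/3
W = -17 (W = -2 - 15 = -17)
t(s) = 1
b(I) = -6 (b(I) = -3 - 3 = -6)
(b(t(x(1))) + 14)*(W*(3 - 2)) = (-6 + 14)*(-17*(3 - 2)) = 8*(-17*1) = 8*(-17) = -136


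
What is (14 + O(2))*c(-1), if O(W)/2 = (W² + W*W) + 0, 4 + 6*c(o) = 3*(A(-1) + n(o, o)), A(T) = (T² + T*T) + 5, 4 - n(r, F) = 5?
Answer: 70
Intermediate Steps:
n(r, F) = -1 (n(r, F) = 4 - 1*5 = 4 - 5 = -1)
A(T) = 5 + 2*T² (A(T) = (T² + T²) + 5 = 2*T² + 5 = 5 + 2*T²)
c(o) = 7/3 (c(o) = -⅔ + (3*((5 + 2*(-1)²) - 1))/6 = -⅔ + (3*((5 + 2*1) - 1))/6 = -⅔ + (3*((5 + 2) - 1))/6 = -⅔ + (3*(7 - 1))/6 = -⅔ + (3*6)/6 = -⅔ + (⅙)*18 = -⅔ + 3 = 7/3)
O(W) = 4*W² (O(W) = 2*((W² + W*W) + 0) = 2*((W² + W²) + 0) = 2*(2*W² + 0) = 2*(2*W²) = 4*W²)
(14 + O(2))*c(-1) = (14 + 4*2²)*(7/3) = (14 + 4*4)*(7/3) = (14 + 16)*(7/3) = 30*(7/3) = 70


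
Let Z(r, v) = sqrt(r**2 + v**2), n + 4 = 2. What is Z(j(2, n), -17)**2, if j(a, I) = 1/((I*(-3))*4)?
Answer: 166465/576 ≈ 289.00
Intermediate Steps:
n = -2 (n = -4 + 2 = -2)
j(a, I) = -1/(12*I) (j(a, I) = 1/(-3*I*4) = 1/(-12*I) = -1/(12*I))
Z(j(2, n), -17)**2 = (sqrt((-1/12/(-2))**2 + (-17)**2))**2 = (sqrt((-1/12*(-1/2))**2 + 289))**2 = (sqrt((1/24)**2 + 289))**2 = (sqrt(1/576 + 289))**2 = (sqrt(166465/576))**2 = (13*sqrt(985)/24)**2 = 166465/576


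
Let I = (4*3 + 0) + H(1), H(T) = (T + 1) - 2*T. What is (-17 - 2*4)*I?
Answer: -300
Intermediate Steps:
H(T) = 1 - T (H(T) = (1 + T) - 2*T = 1 - T)
I = 12 (I = (4*3 + 0) + (1 - 1*1) = (12 + 0) + (1 - 1) = 12 + 0 = 12)
(-17 - 2*4)*I = (-17 - 2*4)*12 = (-17 - 8)*12 = -25*12 = -300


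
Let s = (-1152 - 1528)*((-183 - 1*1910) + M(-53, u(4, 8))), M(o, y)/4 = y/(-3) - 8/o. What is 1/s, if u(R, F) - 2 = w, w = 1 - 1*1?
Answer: 159/892748200 ≈ 1.7810e-7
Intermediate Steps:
w = 0 (w = 1 - 1 = 0)
u(R, F) = 2 (u(R, F) = 2 + 0 = 2)
M(o, y) = -32/o - 4*y/3 (M(o, y) = 4*(y/(-3) - 8/o) = 4*(y*(-⅓) - 8/o) = 4*(-y/3 - 8/o) = 4*(-8/o - y/3) = -32/o - 4*y/3)
s = 892748200/159 (s = (-1152 - 1528)*((-183 - 1*1910) + (-32/(-53) - 4/3*2)) = -2680*((-183 - 1910) + (-32*(-1/53) - 8/3)) = -2680*(-2093 + (32/53 - 8/3)) = -2680*(-2093 - 328/159) = -2680*(-333115/159) = 892748200/159 ≈ 5.6148e+6)
1/s = 1/(892748200/159) = 159/892748200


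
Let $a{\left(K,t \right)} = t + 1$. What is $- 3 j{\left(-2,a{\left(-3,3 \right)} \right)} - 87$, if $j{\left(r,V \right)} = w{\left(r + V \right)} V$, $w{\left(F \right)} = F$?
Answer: $-111$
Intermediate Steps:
$a{\left(K,t \right)} = 1 + t$
$j{\left(r,V \right)} = V \left(V + r\right)$ ($j{\left(r,V \right)} = \left(r + V\right) V = \left(V + r\right) V = V \left(V + r\right)$)
$- 3 j{\left(-2,a{\left(-3,3 \right)} \right)} - 87 = - 3 \left(1 + 3\right) \left(\left(1 + 3\right) - 2\right) - 87 = - 3 \cdot 4 \left(4 - 2\right) - 87 = - 3 \cdot 4 \cdot 2 - 87 = \left(-3\right) 8 - 87 = -24 - 87 = -111$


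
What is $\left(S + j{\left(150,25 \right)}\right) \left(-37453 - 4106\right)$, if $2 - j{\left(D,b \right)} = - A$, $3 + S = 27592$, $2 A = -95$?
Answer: $- \frac{2289360633}{2} \approx -1.1447 \cdot 10^{9}$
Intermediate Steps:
$A = - \frac{95}{2}$ ($A = \frac{1}{2} \left(-95\right) = - \frac{95}{2} \approx -47.5$)
$S = 27589$ ($S = -3 + 27592 = 27589$)
$j{\left(D,b \right)} = - \frac{91}{2}$ ($j{\left(D,b \right)} = 2 - \left(-1\right) \left(- \frac{95}{2}\right) = 2 - \frac{95}{2} = - \frac{91}{2}$)
$\left(S + j{\left(150,25 \right)}\right) \left(-37453 - 4106\right) = \left(27589 - \frac{91}{2}\right) \left(-37453 - 4106\right) = \frac{55087}{2} \left(-41559\right) = - \frac{2289360633}{2}$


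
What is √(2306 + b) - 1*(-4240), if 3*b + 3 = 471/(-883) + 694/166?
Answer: 4240 + √111485924381181/219867 ≈ 4288.0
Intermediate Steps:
b = 47441/219867 (b = -1 + (471/(-883) + 694/166)/3 = -1 + (471*(-1/883) + 694*(1/166))/3 = -1 + (-471/883 + 347/83)/3 = -1 + (⅓)*(267308/73289) = -1 + 267308/219867 = 47441/219867 ≈ 0.21577)
√(2306 + b) - 1*(-4240) = √(2306 + 47441/219867) - 1*(-4240) = √(507060743/219867) + 4240 = √111485924381181/219867 + 4240 = 4240 + √111485924381181/219867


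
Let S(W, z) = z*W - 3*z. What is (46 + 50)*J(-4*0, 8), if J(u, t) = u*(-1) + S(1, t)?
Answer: -1536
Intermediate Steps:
S(W, z) = -3*z + W*z (S(W, z) = W*z - 3*z = -3*z + W*z)
J(u, t) = -u - 2*t (J(u, t) = u*(-1) + t*(-3 + 1) = -u + t*(-2) = -u - 2*t)
(46 + 50)*J(-4*0, 8) = (46 + 50)*(-(-4)*0 - 2*8) = 96*(-1*0 - 16) = 96*(0 - 16) = 96*(-16) = -1536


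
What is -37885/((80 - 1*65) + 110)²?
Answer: -7577/3125 ≈ -2.4246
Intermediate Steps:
-37885/((80 - 1*65) + 110)² = -37885/((80 - 65) + 110)² = -37885/(15 + 110)² = -37885/(125²) = -37885/15625 = -37885*1/15625 = -7577/3125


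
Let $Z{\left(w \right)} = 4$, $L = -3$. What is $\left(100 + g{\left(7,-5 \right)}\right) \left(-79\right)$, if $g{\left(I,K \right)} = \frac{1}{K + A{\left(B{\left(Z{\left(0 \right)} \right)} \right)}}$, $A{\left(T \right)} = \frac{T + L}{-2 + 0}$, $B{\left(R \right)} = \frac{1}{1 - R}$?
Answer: $- \frac{78763}{10} \approx -7876.3$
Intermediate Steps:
$A{\left(T \right)} = \frac{3}{2} - \frac{T}{2}$ ($A{\left(T \right)} = \frac{T - 3}{-2 + 0} = \frac{-3 + T}{-2} = \left(-3 + T\right) \left(- \frac{1}{2}\right) = \frac{3}{2} - \frac{T}{2}$)
$g{\left(I,K \right)} = \frac{1}{\frac{5}{3} + K}$ ($g{\left(I,K \right)} = \frac{1}{K + \left(\frac{3}{2} - \frac{\left(-1\right) \frac{1}{-1 + 4}}{2}\right)} = \frac{1}{K + \left(\frac{3}{2} - \frac{\left(-1\right) \frac{1}{3}}{2}\right)} = \frac{1}{K + \left(\frac{3}{2} - - \frac{1}{6}\right)} = \frac{1}{K + \left(\frac{3}{2} + \frac{1}{6}\right)} = \frac{1}{K + \frac{5}{3}} = \frac{1}{\frac{5}{3} + K}$)
$\left(100 + g{\left(7,-5 \right)}\right) \left(-79\right) = \left(100 + \frac{3}{5 + 3 \left(-5\right)}\right) \left(-79\right) = \left(100 + \frac{3}{5 - 15}\right) \left(-79\right) = \left(100 + \frac{3}{-10}\right) \left(-79\right) = \left(100 + 3 \left(- \frac{1}{10}\right)\right) \left(-79\right) = \left(100 - \frac{3}{10}\right) \left(-79\right) = \frac{997}{10} \left(-79\right) = - \frac{78763}{10}$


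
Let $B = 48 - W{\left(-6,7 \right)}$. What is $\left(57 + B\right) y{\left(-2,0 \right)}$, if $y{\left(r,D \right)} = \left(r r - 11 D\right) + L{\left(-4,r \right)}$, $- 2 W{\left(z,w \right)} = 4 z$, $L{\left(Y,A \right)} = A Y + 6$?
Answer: $1674$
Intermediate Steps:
$L{\left(Y,A \right)} = 6 + A Y$
$W{\left(z,w \right)} = - 2 z$ ($W{\left(z,w \right)} = - \frac{4 z}{2} = - 2 z$)
$y{\left(r,D \right)} = 6 + r^{2} - 11 D - 4 r$ ($y{\left(r,D \right)} = \left(r r - 11 D\right) + \left(6 + r \left(-4\right)\right) = \left(r^{2} - 11 D\right) - \left(-6 + 4 r\right) = 6 + r^{2} - 11 D - 4 r$)
$B = 36$ ($B = 48 - \left(-2\right) \left(-6\right) = 48 - 12 = 36$)
$\left(57 + B\right) y{\left(-2,0 \right)} = \left(57 + 36\right) \left(6 + \left(-2\right)^{2} - 0 - -8\right) = 93 \left(6 + 4 + 0 + 8\right) = 93 \cdot 18 = 1674$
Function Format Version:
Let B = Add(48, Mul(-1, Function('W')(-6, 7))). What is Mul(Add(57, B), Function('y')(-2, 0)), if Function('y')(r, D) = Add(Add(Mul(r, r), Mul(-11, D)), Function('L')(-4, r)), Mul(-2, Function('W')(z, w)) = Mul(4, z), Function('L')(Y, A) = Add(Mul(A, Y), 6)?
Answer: 1674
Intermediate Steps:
Function('L')(Y, A) = Add(6, Mul(A, Y))
Function('W')(z, w) = Mul(-2, z) (Function('W')(z, w) = Mul(Rational(-1, 2), Mul(4, z)) = Mul(-2, z))
Function('y')(r, D) = Add(6, Pow(r, 2), Mul(-11, D), Mul(-4, r)) (Function('y')(r, D) = Add(Add(Mul(r, r), Mul(-11, D)), Add(6, Mul(r, -4))) = Add(Add(Pow(r, 2), Mul(-11, D)), Add(6, Mul(-4, r))) = Add(6, Pow(r, 2), Mul(-11, D), Mul(-4, r)))
B = 36 (B = Add(48, Mul(-1, Mul(-2, -6))) = Add(48, Mul(-1, 12)) = Add(48, -12) = 36)
Mul(Add(57, B), Function('y')(-2, 0)) = Mul(Add(57, 36), Add(6, Pow(-2, 2), Mul(-11, 0), Mul(-4, -2))) = Mul(93, Add(6, 4, 0, 8)) = Mul(93, 18) = 1674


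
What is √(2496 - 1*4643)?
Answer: I*√2147 ≈ 46.336*I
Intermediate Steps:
√(2496 - 1*4643) = √(2496 - 4643) = √(-2147) = I*√2147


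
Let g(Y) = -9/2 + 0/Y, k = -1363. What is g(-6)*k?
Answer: 12267/2 ≈ 6133.5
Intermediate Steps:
g(Y) = -9/2 (g(Y) = -9*½ + 0 = -9/2 + 0 = -9/2)
g(-6)*k = -9/2*(-1363) = 12267/2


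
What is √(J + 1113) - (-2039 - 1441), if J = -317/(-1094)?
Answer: 3480 + √1332425266/1094 ≈ 3513.4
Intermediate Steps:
J = 317/1094 (J = -317*(-1/1094) = 317/1094 ≈ 0.28976)
√(J + 1113) - (-2039 - 1441) = √(317/1094 + 1113) - (-2039 - 1441) = √(1217939/1094) - 1*(-3480) = √1332425266/1094 + 3480 = 3480 + √1332425266/1094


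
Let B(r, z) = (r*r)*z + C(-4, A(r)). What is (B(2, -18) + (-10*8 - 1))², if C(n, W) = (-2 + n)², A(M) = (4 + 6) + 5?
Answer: 13689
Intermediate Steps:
A(M) = 15 (A(M) = 10 + 5 = 15)
B(r, z) = 36 + z*r² (B(r, z) = (r*r)*z + (-2 - 4)² = r²*z + (-6)² = z*r² + 36 = 36 + z*r²)
(B(2, -18) + (-10*8 - 1))² = ((36 - 18*2²) + (-10*8 - 1))² = ((36 - 18*4) + (-80 - 1))² = ((36 - 72) - 81)² = (-36 - 81)² = (-117)² = 13689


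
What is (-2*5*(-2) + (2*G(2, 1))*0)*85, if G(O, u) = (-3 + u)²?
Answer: 1700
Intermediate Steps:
(-2*5*(-2) + (2*G(2, 1))*0)*85 = (-2*5*(-2) + (2*(-3 + 1)²)*0)*85 = (-10*(-2) + (2*(-2)²)*0)*85 = (20 + (2*4)*0)*85 = (20 + 8*0)*85 = (20 + 0)*85 = 20*85 = 1700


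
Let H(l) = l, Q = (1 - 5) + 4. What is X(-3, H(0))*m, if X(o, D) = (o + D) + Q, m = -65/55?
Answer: 39/11 ≈ 3.5455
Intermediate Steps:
Q = 0 (Q = -4 + 4 = 0)
m = -13/11 (m = -65*1/55 = -13/11 ≈ -1.1818)
X(o, D) = D + o (X(o, D) = (o + D) + 0 = (D + o) + 0 = D + o)
X(-3, H(0))*m = (0 - 3)*(-13/11) = -3*(-13/11) = 39/11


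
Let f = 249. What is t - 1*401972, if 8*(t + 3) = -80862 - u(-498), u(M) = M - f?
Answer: -3295915/8 ≈ -4.1199e+5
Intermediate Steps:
u(M) = -249 + M (u(M) = M - 1*249 = M - 249 = -249 + M)
t = -80139/8 (t = -3 + (-80862 - (-249 - 498))/8 = -3 + (-80862 - 1*(-747))/8 = -3 + (-80862 + 747)/8 = -3 + (⅛)*(-80115) = -3 - 80115/8 = -80139/8 ≈ -10017.)
t - 1*401972 = -80139/8 - 1*401972 = -80139/8 - 401972 = -3295915/8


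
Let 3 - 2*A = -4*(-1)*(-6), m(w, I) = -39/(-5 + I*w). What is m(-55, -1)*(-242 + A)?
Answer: 17823/100 ≈ 178.23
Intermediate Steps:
A = 27/2 (A = 3/2 - (-4*(-1))*(-6)/2 = 3/2 - 2*(-6) = 3/2 - ½*(-24) = 3/2 + 12 = 27/2 ≈ 13.500)
m(-55, -1)*(-242 + A) = (-39/(-5 - 1*(-55)))*(-242 + 27/2) = -39/(-5 + 55)*(-457/2) = -39/50*(-457/2) = 17823/100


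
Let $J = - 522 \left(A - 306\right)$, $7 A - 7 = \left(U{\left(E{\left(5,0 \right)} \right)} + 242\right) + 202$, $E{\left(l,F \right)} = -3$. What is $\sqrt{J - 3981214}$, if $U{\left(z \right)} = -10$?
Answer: $4 i \sqrt{240898} \approx 1963.3 i$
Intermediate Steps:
$A = 63$ ($A = 1 + \frac{\left(-10 + 242\right) + 202}{7} = 1 + \frac{232 + 202}{7} = 1 + \frac{1}{7} \cdot 434 = 1 + 62 = 63$)
$J = 126846$ ($J = - 522 \left(63 - 306\right) = \left(-522\right) \left(-243\right) = 126846$)
$\sqrt{J - 3981214} = \sqrt{126846 - 3981214} = \sqrt{-3854368} = 4 i \sqrt{240898}$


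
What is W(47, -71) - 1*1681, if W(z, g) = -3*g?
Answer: -1468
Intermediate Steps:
W(47, -71) - 1*1681 = -3*(-71) - 1*1681 = 213 - 1681 = -1468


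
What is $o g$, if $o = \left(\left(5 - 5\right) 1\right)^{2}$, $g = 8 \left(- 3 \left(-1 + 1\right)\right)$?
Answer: $0$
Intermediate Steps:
$g = 0$ ($g = 8 \left(\left(-3\right) 0\right) = 8 \cdot 0 = 0$)
$o = 0$ ($o = \left(0 \cdot 1\right)^{2} = 0^{2} = 0$)
$o g = 0 \cdot 0 = 0$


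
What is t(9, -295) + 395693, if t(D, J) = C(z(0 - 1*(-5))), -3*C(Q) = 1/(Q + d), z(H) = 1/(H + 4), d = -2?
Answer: 6726784/17 ≈ 3.9569e+5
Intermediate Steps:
z(H) = 1/(4 + H)
C(Q) = -1/(3*(-2 + Q)) (C(Q) = -1/(3*(Q - 2)) = -1/(3*(-2 + Q)))
t(D, J) = 3/17 (t(D, J) = -1/(-6 + 3/(4 + (0 - 1*(-5)))) = -1/(-6 + 3/(4 + (0 + 5))) = -1/(-6 + 3/(4 + 5)) = -1/(-6 + 3/9) = -1/(-6 + 3*(⅑)) = -1/(-6 + ⅓) = -1/(-17/3) = -1*(-3/17) = 3/17)
t(9, -295) + 395693 = 3/17 + 395693 = 6726784/17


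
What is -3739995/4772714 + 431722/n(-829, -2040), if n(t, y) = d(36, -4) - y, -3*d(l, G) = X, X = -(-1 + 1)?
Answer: 513214010927/2434084140 ≈ 210.84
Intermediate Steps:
X = 0 (X = -1*0 = 0)
d(l, G) = 0 (d(l, G) = -1/3*0 = 0)
n(t, y) = -y (n(t, y) = 0 - y = -y)
-3739995/4772714 + 431722/n(-829, -2040) = -3739995/4772714 + 431722/((-1*(-2040))) = -3739995*1/4772714 + 431722/2040 = -3739995/4772714 + 431722*(1/2040) = -3739995/4772714 + 215861/1020 = 513214010927/2434084140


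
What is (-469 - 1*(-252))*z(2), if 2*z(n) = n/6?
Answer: -217/6 ≈ -36.167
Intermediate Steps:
z(n) = n/12 (z(n) = (n/6)/2 = n/12)
(-469 - 1*(-252))*z(2) = (-469 - 1*(-252))*((1/12)*2) = (-469 + 252)*(1/6) = -217*1/6 = -217/6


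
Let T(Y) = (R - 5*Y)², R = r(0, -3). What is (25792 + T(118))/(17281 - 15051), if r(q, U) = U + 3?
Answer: 186946/1115 ≈ 167.66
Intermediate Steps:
r(q, U) = 3 + U
R = 0 (R = 3 - 3 = 0)
T(Y) = 25*Y² (T(Y) = (0 - 5*Y)² = (-5*Y)² = 25*Y²)
(25792 + T(118))/(17281 - 15051) = (25792 + 25*118²)/(17281 - 15051) = (25792 + 25*13924)/2230 = (25792 + 348100)*(1/2230) = 373892*(1/2230) = 186946/1115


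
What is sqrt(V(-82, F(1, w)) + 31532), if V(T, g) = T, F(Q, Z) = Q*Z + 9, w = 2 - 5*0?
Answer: 5*sqrt(1258) ≈ 177.34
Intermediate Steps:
w = 2 (w = 2 + 0 = 2)
F(Q, Z) = 9 + Q*Z
sqrt(V(-82, F(1, w)) + 31532) = sqrt(-82 + 31532) = sqrt(31450) = 5*sqrt(1258)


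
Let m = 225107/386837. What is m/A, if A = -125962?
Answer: -225107/48726762194 ≈ -4.6198e-6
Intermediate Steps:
m = 225107/386837 (m = 225107*(1/386837) = 225107/386837 ≈ 0.58192)
m/A = (225107/386837)/(-125962) = (225107/386837)*(-1/125962) = -225107/48726762194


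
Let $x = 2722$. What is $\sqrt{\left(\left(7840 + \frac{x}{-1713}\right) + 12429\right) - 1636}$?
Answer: $\frac{\sqrt{54671434791}}{1713} \approx 136.5$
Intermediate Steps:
$\sqrt{\left(\left(7840 + \frac{x}{-1713}\right) + 12429\right) - 1636} = \sqrt{\left(\left(7840 + \frac{2722}{-1713}\right) + 12429\right) - 1636} = \sqrt{\left(\left(7840 + 2722 \left(- \frac{1}{1713}\right)\right) + 12429\right) - 1636} = \sqrt{\left(\left(7840 - \frac{2722}{1713}\right) + 12429\right) - 1636} = \sqrt{\left(\frac{13427198}{1713} + 12429\right) - 1636} = \sqrt{\frac{34718075}{1713} - 1636} = \sqrt{\frac{31915607}{1713}} = \frac{\sqrt{54671434791}}{1713}$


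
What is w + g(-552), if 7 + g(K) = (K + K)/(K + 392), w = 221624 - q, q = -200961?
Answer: 4225849/10 ≈ 4.2259e+5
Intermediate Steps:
w = 422585 (w = 221624 - 1*(-200961) = 221624 + 200961 = 422585)
g(K) = -7 + 2*K/(392 + K) (g(K) = -7 + (K + K)/(K + 392) = -7 + (2*K)/(392 + K) = -7 + 2*K/(392 + K))
w + g(-552) = 422585 + (-2744 - 5*(-552))/(392 - 552) = 422585 + (-2744 + 2760)/(-160) = 422585 - 1/160*16 = 422585 - ⅒ = 4225849/10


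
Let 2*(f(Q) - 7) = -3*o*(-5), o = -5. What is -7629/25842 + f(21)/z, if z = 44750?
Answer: -114061977/385476500 ≈ -0.29590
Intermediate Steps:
f(Q) = -61/2 (f(Q) = 7 + (-3*(-5)*(-5))/2 = 7 + (15*(-5))/2 = 7 + (1/2)*(-75) = 7 - 75/2 = -61/2)
-7629/25842 + f(21)/z = -7629/25842 - 61/2/44750 = -7629*1/25842 - 61/2*1/44750 = -2543/8614 - 61/89500 = -114061977/385476500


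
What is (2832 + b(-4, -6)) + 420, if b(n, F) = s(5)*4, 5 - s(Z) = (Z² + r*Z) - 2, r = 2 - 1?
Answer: 3160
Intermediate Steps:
r = 1
s(Z) = 7 - Z - Z² (s(Z) = 5 - ((Z² + 1*Z) - 2) = 5 - ((Z² + Z) - 2) = 5 - ((Z + Z²) - 2) = 5 - (-2 + Z + Z²) = 5 + (2 - Z - Z²) = 7 - Z - Z²)
b(n, F) = -92 (b(n, F) = (7 - 1*5 - 1*5²)*4 = (7 - 5 - 1*25)*4 = (7 - 5 - 25)*4 = -23*4 = -92)
(2832 + b(-4, -6)) + 420 = (2832 - 92) + 420 = 2740 + 420 = 3160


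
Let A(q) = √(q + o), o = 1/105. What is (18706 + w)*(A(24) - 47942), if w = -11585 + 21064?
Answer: -1351245270 + 1879*√264705/7 ≈ -1.3511e+9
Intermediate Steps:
w = 9479
o = 1/105 ≈ 0.0095238
A(q) = √(1/105 + q) (A(q) = √(q + 1/105) = √(1/105 + q))
(18706 + w)*(A(24) - 47942) = (18706 + 9479)*(√(105 + 11025*24)/105 - 47942) = 28185*(√(105 + 264600)/105 - 47942) = 28185*(√264705/105 - 47942) = 28185*(-47942 + √264705/105) = -1351245270 + 1879*√264705/7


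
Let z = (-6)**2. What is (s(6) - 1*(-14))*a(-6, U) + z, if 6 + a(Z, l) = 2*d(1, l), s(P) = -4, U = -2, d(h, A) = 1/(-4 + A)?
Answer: -82/3 ≈ -27.333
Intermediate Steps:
z = 36
a(Z, l) = -6 + 2/(-4 + l)
(s(6) - 1*(-14))*a(-6, U) + z = (-4 - 1*(-14))*(2*(13 - 3*(-2))/(-4 - 2)) + 36 = (-4 + 14)*(2*(13 + 6)/(-6)) + 36 = 10*(2*(-1/6)*19) + 36 = 10*(-19/3) + 36 = -190/3 + 36 = -82/3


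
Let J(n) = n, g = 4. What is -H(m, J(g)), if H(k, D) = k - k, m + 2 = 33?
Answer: 0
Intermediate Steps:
m = 31 (m = -2 + 33 = 31)
H(k, D) = 0
-H(m, J(g)) = -1*0 = 0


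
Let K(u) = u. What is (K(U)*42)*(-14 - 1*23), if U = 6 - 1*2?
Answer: -6216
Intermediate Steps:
U = 4 (U = 6 - 2 = 4)
(K(U)*42)*(-14 - 1*23) = (4*42)*(-14 - 1*23) = 168*(-14 - 23) = 168*(-37) = -6216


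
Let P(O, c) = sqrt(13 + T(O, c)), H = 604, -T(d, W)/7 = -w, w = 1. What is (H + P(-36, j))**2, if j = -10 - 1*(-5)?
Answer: 364836 + 2416*sqrt(5) ≈ 3.7024e+5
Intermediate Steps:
T(d, W) = 7 (T(d, W) = -(-7) = -7*(-1) = 7)
j = -5 (j = -10 + 5 = -5)
P(O, c) = 2*sqrt(5) (P(O, c) = sqrt(13 + 7) = sqrt(20) = 2*sqrt(5))
(H + P(-36, j))**2 = (604 + 2*sqrt(5))**2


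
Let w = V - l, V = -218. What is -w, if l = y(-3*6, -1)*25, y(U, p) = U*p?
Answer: 668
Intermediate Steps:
l = 450 (l = (-3*6*(-1))*25 = -18*(-1)*25 = 18*25 = 450)
w = -668 (w = -218 - 1*450 = -218 - 450 = -668)
-w = -1*(-668) = 668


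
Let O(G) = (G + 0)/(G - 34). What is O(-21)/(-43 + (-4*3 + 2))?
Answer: -21/2915 ≈ -0.0072041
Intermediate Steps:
O(G) = G/(-34 + G)
O(-21)/(-43 + (-4*3 + 2)) = (-21/(-34 - 21))/(-43 + (-4*3 + 2)) = (-21/(-55))/(-43 + (-12 + 2)) = (-21*(-1/55))/(-43 - 10) = (21/55)/(-53) = -1/53*21/55 = -21/2915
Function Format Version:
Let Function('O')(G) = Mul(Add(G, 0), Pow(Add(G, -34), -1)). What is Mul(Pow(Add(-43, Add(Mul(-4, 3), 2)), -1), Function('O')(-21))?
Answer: Rational(-21, 2915) ≈ -0.0072041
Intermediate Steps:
Function('O')(G) = Mul(G, Pow(Add(-34, G), -1))
Mul(Pow(Add(-43, Add(Mul(-4, 3), 2)), -1), Function('O')(-21)) = Mul(Pow(Add(-43, Add(Mul(-4, 3), 2)), -1), Mul(-21, Pow(Add(-34, -21), -1))) = Mul(Pow(Add(-43, Add(-12, 2)), -1), Mul(-21, Pow(-55, -1))) = Mul(Pow(Add(-43, -10), -1), Mul(-21, Rational(-1, 55))) = Mul(Pow(-53, -1), Rational(21, 55)) = Mul(Rational(-1, 53), Rational(21, 55)) = Rational(-21, 2915)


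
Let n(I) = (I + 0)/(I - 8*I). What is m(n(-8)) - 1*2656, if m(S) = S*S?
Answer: -130143/49 ≈ -2656.0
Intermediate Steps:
n(I) = -1/7 (n(I) = I/((-7*I)) = I*(-1/(7*I)) = -1/7)
m(S) = S**2
m(n(-8)) - 1*2656 = (-1/7)**2 - 1*2656 = 1/49 - 2656 = -130143/49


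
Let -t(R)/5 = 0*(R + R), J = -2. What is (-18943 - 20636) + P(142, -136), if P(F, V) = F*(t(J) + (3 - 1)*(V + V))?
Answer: -116827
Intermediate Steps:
t(R) = 0 (t(R) = -0*(R + R) = -0*2*R = -5*0 = 0)
P(F, V) = 4*F*V (P(F, V) = F*(0 + (3 - 1)*(V + V)) = F*(0 + 2*(2*V)) = F*(0 + 4*V) = F*(4*V) = 4*F*V)
(-18943 - 20636) + P(142, -136) = (-18943 - 20636) + 4*142*(-136) = -39579 - 77248 = -116827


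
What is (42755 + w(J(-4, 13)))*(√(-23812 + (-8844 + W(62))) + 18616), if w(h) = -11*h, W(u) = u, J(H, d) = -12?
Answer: 798384392 + 42887*I*√32594 ≈ 7.9838e+8 + 7.7427e+6*I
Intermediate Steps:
(42755 + w(J(-4, 13)))*(√(-23812 + (-8844 + W(62))) + 18616) = (42755 - 11*(-12))*(√(-23812 + (-8844 + 62)) + 18616) = (42755 + 132)*(√(-23812 - 8782) + 18616) = 42887*(√(-32594) + 18616) = 42887*(I*√32594 + 18616) = 42887*(18616 + I*√32594) = 798384392 + 42887*I*√32594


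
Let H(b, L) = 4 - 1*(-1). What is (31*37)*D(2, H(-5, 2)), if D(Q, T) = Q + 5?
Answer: 8029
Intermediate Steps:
H(b, L) = 5 (H(b, L) = 4 + 1 = 5)
D(Q, T) = 5 + Q
(31*37)*D(2, H(-5, 2)) = (31*37)*(5 + 2) = 1147*7 = 8029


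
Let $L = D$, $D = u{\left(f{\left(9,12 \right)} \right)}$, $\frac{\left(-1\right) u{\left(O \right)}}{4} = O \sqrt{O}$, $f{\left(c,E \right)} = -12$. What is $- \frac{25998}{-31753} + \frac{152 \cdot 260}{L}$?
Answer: $\frac{25998}{31753} - \frac{1235 i \sqrt{3}}{9} \approx 0.81876 - 237.68 i$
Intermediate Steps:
$u{\left(O \right)} = - 4 O^{\frac{3}{2}}$ ($u{\left(O \right)} = - 4 O \sqrt{O} = - 4 O^{\frac{3}{2}}$)
$D = 96 i \sqrt{3}$ ($D = - 4 \left(-12\right)^{\frac{3}{2}} = - 4 \left(- 24 i \sqrt{3}\right) = 96 i \sqrt{3} \approx 166.28 i$)
$L = 96 i \sqrt{3} \approx 166.28 i$
$- \frac{25998}{-31753} + \frac{152 \cdot 260}{L} = - \frac{25998}{-31753} + \frac{152 \cdot 260}{96 i \sqrt{3}} = \left(-25998\right) \left(- \frac{1}{31753}\right) + 39520 \left(- \frac{i \sqrt{3}}{288}\right) = \frac{25998}{31753} - \frac{1235 i \sqrt{3}}{9}$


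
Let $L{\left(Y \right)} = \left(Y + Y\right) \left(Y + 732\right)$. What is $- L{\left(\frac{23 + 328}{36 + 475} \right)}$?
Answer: $- \frac{262830906}{261121} \approx -1006.5$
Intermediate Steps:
$L{\left(Y \right)} = 2 Y \left(732 + Y\right)$
$- L{\left(\frac{23 + 328}{36 + 475} \right)} = - 2 \frac{23 + 328}{36 + 475} \left(732 + \frac{23 + 328}{36 + 475}\right) = - 2 \cdot \frac{351}{511} \left(732 + \frac{351}{511}\right) = - 2 \cdot 351 \cdot \frac{1}{511} \left(732 + 351 \cdot \frac{1}{511}\right) = - \frac{2 \cdot 351 \left(732 + \frac{351}{511}\right)}{511} = - \frac{2 \cdot 351 \cdot 374403}{511 \cdot 511} = \left(-1\right) \frac{262830906}{261121} = - \frac{262830906}{261121}$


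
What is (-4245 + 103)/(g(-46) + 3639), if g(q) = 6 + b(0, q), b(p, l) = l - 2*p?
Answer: -4142/3599 ≈ -1.1509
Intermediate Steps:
g(q) = 6 + q (g(q) = 6 + (q - 2*0) = 6 + (q + 0) = 6 + q)
(-4245 + 103)/(g(-46) + 3639) = (-4245 + 103)/((6 - 46) + 3639) = -4142/(-40 + 3639) = -4142/3599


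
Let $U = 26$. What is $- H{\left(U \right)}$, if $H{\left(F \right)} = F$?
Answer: $-26$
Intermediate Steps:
$- H{\left(U \right)} = \left(-1\right) 26 = -26$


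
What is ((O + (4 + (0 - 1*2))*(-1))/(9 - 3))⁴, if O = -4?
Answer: 1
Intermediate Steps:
((O + (4 + (0 - 1*2))*(-1))/(9 - 3))⁴ = ((-4 + (4 + (0 - 1*2))*(-1))/(9 - 3))⁴ = ((-4 + (4 + (0 - 2))*(-1))/6)⁴ = ((-4 + (4 - 2)*(-1))*(⅙))⁴ = ((-4 + 2*(-1))*(⅙))⁴ = ((-4 - 2)*(⅙))⁴ = (-6*⅙)⁴ = (-1)⁴ = 1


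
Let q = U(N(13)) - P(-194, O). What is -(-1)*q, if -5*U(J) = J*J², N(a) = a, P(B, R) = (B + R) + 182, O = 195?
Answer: -3112/5 ≈ -622.40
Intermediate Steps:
P(B, R) = 182 + B + R
U(J) = -J³/5 (U(J) = -J*J²/5 = -J³/5)
q = -3112/5 (q = -⅕*13³ - (182 - 194 + 195) = -⅕*2197 - 1*183 = -2197/5 - 183 = -3112/5 ≈ -622.40)
-(-1)*q = -(-1)*(-3112)/5 = -1*3112/5 = -3112/5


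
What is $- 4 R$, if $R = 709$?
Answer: $-2836$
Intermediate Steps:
$- 4 R = \left(-4\right) 709 = -2836$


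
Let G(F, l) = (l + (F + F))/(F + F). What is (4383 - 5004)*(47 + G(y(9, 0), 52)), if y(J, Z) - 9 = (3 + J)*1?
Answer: -214038/7 ≈ -30577.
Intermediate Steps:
y(J, Z) = 12 + J (y(J, Z) = 9 + (3 + J)*1 = 9 + (3 + J) = 12 + J)
G(F, l) = (l + 2*F)/(2*F) (G(F, l) = (l + 2*F)/((2*F)) = (l + 2*F)*(1/(2*F)) = (l + 2*F)/(2*F))
(4383 - 5004)*(47 + G(y(9, 0), 52)) = (4383 - 5004)*(47 + ((12 + 9) + (1/2)*52)/(12 + 9)) = -621*(47 + (21 + 26)/21) = -621*(47 + (1/21)*47) = -621*(47 + 47/21) = -621*1034/21 = -214038/7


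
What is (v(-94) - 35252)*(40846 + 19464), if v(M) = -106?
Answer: -2132440980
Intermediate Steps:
(v(-94) - 35252)*(40846 + 19464) = (-106 - 35252)*(40846 + 19464) = -35358*60310 = -2132440980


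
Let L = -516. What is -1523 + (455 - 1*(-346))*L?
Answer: -414839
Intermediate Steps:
-1523 + (455 - 1*(-346))*L = -1523 + (455 - 1*(-346))*(-516) = -1523 + (455 + 346)*(-516) = -1523 + 801*(-516) = -1523 - 413316 = -414839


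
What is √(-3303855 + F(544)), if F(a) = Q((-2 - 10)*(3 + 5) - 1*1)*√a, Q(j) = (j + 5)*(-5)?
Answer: √(-3303855 + 1840*√34) ≈ 1814.7*I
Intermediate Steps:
Q(j) = -25 - 5*j (Q(j) = (5 + j)*(-5) = -25 - 5*j)
F(a) = 460*√a (F(a) = (-25 - 5*((-2 - 10)*(3 + 5) - 1*1))*√a = (-25 - 5*(-12*8 - 1))*√a = (-25 - 5*(-96 - 1))*√a = (-25 - 5*(-97))*√a = (-25 + 485)*√a = 460*√a)
√(-3303855 + F(544)) = √(-3303855 + 460*√544) = √(-3303855 + 460*(4*√34)) = √(-3303855 + 1840*√34)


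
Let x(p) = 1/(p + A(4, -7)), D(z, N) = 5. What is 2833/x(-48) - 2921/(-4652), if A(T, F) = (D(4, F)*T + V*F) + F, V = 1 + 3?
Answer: -830281387/4652 ≈ -1.7848e+5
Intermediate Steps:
V = 4
A(T, F) = 5*F + 5*T (A(T, F) = (5*T + 4*F) + F = (4*F + 5*T) + F = 5*F + 5*T)
x(p) = 1/(-15 + p) (x(p) = 1/(p + (5*(-7) + 5*4)) = 1/(p + (-35 + 20)) = 1/(p - 15) = 1/(-15 + p))
2833/x(-48) - 2921/(-4652) = 2833/(1/(-15 - 48)) - 2921/(-4652) = 2833/(1/(-63)) - 2921*(-1/4652) = 2833/(-1/63) + 2921/4652 = 2833*(-63) + 2921/4652 = -178479 + 2921/4652 = -830281387/4652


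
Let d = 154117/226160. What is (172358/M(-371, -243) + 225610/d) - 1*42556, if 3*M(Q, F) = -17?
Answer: 676221133658/2619989 ≈ 2.5810e+5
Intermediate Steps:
M(Q, F) = -17/3 (M(Q, F) = (⅓)*(-17) = -17/3)
d = 154117/226160 (d = 154117*(1/226160) = 154117/226160 ≈ 0.68145)
(172358/M(-371, -243) + 225610/d) - 1*42556 = (172358/(-17/3) + 225610/(154117/226160)) - 1*42556 = (172358*(-3/17) + 225610*(226160/154117)) - 42556 = (-517074/17 + 51023957600/154117) - 42556 = 787717385542/2619989 - 42556 = 676221133658/2619989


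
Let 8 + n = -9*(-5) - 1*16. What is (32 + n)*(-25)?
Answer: -1325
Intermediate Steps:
n = 21 (n = -8 + (-9*(-5) - 1*16) = -8 + (45 - 16) = -8 + 29 = 21)
(32 + n)*(-25) = (32 + 21)*(-25) = 53*(-25) = -1325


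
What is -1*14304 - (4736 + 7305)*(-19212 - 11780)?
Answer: 373160368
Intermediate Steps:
-1*14304 - (4736 + 7305)*(-19212 - 11780) = -14304 - 12041*(-30992) = -14304 - 1*(-373174672) = -14304 + 373174672 = 373160368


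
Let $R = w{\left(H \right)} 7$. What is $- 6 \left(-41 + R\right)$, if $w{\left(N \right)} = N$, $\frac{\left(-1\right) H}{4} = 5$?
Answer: $1086$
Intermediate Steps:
$H = -20$ ($H = \left(-4\right) 5 = -20$)
$R = -140$ ($R = \left(-20\right) 7 = -140$)
$- 6 \left(-41 + R\right) = - 6 \left(-41 - 140\right) = \left(-6\right) \left(-181\right) = 1086$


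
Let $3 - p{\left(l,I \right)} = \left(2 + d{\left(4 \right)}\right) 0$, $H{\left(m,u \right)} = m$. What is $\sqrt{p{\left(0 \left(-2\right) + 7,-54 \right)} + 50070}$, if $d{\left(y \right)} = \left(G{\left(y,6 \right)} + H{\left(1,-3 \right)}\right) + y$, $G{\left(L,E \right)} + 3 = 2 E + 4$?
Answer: $\sqrt{50073} \approx 223.77$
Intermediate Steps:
$G{\left(L,E \right)} = 1 + 2 E$ ($G{\left(L,E \right)} = -3 + \left(2 E + 4\right) = -3 + \left(4 + 2 E\right) = 1 + 2 E$)
$d{\left(y \right)} = 14 + y$ ($d{\left(y \right)} = \left(\left(1 + 2 \cdot 6\right) + 1\right) + y = \left(\left(1 + 12\right) + 1\right) + y = \left(13 + 1\right) + y = 14 + y$)
$p{\left(l,I \right)} = 3$ ($p{\left(l,I \right)} = 3 - \left(2 + \left(14 + 4\right)\right) 0 = 3 - \left(2 + 18\right) 0 = 3 - 20 \cdot 0 = 3 - 0 = 3 + 0 = 3$)
$\sqrt{p{\left(0 \left(-2\right) + 7,-54 \right)} + 50070} = \sqrt{3 + 50070} = \sqrt{50073}$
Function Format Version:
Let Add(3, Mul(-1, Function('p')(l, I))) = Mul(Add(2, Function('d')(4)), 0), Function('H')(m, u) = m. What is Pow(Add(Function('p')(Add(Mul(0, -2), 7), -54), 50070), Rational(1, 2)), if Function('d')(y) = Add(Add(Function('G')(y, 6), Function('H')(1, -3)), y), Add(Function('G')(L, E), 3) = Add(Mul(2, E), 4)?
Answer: Pow(50073, Rational(1, 2)) ≈ 223.77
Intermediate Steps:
Function('G')(L, E) = Add(1, Mul(2, E)) (Function('G')(L, E) = Add(-3, Add(Mul(2, E), 4)) = Add(-3, Add(4, Mul(2, E))) = Add(1, Mul(2, E)))
Function('d')(y) = Add(14, y) (Function('d')(y) = Add(Add(Add(1, Mul(2, 6)), 1), y) = Add(Add(Add(1, 12), 1), y) = Add(Add(13, 1), y) = Add(14, y))
Function('p')(l, I) = 3 (Function('p')(l, I) = Add(3, Mul(-1, Mul(Add(2, Add(14, 4)), 0))) = Add(3, Mul(-1, Mul(Add(2, 18), 0))) = Add(3, Mul(-1, Mul(20, 0))) = Add(3, Mul(-1, 0)) = Add(3, 0) = 3)
Pow(Add(Function('p')(Add(Mul(0, -2), 7), -54), 50070), Rational(1, 2)) = Pow(Add(3, 50070), Rational(1, 2)) = Pow(50073, Rational(1, 2))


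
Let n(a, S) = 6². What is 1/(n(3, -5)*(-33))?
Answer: -1/1188 ≈ -0.00084175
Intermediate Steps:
n(a, S) = 36
1/(n(3, -5)*(-33)) = 1/(36*(-33)) = 1/(-1188) = -1/1188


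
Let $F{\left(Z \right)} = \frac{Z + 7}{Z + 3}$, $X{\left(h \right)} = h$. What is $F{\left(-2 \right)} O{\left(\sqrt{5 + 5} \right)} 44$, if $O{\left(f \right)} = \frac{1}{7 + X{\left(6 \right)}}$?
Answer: $\frac{220}{13} \approx 16.923$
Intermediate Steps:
$O{\left(f \right)} = \frac{1}{13}$ ($O{\left(f \right)} = \frac{1}{7 + 6} = \frac{1}{13}$)
$F{\left(Z \right)} = \frac{7 + Z}{3 + Z}$
$F{\left(-2 \right)} O{\left(\sqrt{5 + 5} \right)} 44 = \frac{7 - 2}{3 - 2} \cdot \frac{1}{13} \cdot 44 = 1^{-1} \cdot 5 \cdot \frac{1}{13} \cdot 44 = 1 \cdot 5 \cdot \frac{1}{13} \cdot 44 = 5 \cdot \frac{1}{13} \cdot 44 = \frac{5}{13} \cdot 44 = \frac{220}{13}$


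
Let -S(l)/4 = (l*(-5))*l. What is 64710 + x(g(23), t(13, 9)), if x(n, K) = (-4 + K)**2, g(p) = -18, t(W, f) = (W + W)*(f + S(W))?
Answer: 7763436810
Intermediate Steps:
S(l) = 20*l**2 (S(l) = -4*l*(-5)*l = -4*(-5*l)*l = -(-20)*l**2 = 20*l**2)
t(W, f) = 2*W*(f + 20*W**2) (t(W, f) = (W + W)*(f + 20*W**2) = (2*W)*(f + 20*W**2) = 2*W*(f + 20*W**2))
64710 + x(g(23), t(13, 9)) = 64710 + (-4 + 2*13*(9 + 20*13**2))**2 = 64710 + (-4 + 2*13*(9 + 20*169))**2 = 64710 + (-4 + 2*13*(9 + 3380))**2 = 64710 + (-4 + 2*13*3389)**2 = 64710 + (-4 + 88114)**2 = 64710 + 88110**2 = 64710 + 7763372100 = 7763436810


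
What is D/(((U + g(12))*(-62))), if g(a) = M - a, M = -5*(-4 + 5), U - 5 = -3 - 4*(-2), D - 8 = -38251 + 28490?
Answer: -9753/434 ≈ -22.472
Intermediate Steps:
D = -9753 (D = 8 + (-38251 + 28490) = 8 - 9761 = -9753)
U = 10 (U = 5 + (-3 - 4*(-2)) = 5 + (-3 + 8) = 5 + 5 = 10)
M = -5 (M = -5*1 = -5)
g(a) = -5 - a
D/(((U + g(12))*(-62))) = -9753*(-1/(62*(10 + (-5 - 1*12)))) = -9753*(-1/(62*(10 + (-5 - 12)))) = -9753*(-1/(62*(10 - 17))) = -9753/((-7*(-62))) = -9753/434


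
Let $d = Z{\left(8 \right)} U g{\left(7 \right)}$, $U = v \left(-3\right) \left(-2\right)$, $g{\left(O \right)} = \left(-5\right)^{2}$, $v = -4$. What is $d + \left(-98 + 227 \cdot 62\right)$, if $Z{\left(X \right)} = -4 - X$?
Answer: $21176$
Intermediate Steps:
$g{\left(O \right)} = 25$
$U = -24$ ($U = \left(-4\right) \left(-3\right) \left(-2\right) = 12 \left(-2\right) = -24$)
$d = 7200$ ($d = \left(-4 - 8\right) \left(-24\right) 25 = \left(-12\right) \left(-24\right) 25 = 288 \cdot 25 = 7200$)
$d + \left(-98 + 227 \cdot 62\right) = 7200 + \left(-98 + 227 \cdot 62\right) = 7200 + \left(-98 + 14074\right) = 7200 + 13976 = 21176$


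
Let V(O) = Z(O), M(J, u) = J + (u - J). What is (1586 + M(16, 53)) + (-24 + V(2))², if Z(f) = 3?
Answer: 2080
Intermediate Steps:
M(J, u) = u
V(O) = 3
(1586 + M(16, 53)) + (-24 + V(2))² = (1586 + 53) + (-24 + 3)² = 1639 + (-21)² = 1639 + 441 = 2080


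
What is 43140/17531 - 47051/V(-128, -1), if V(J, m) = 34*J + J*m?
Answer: 1007074441/74050944 ≈ 13.600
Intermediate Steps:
43140/17531 - 47051/V(-128, -1) = 43140/17531 - 47051*(-1/(128*(34 - 1))) = 43140*(1/17531) - 47051/((-128*33)) = 43140/17531 - 47051/(-4224) = 43140/17531 - 47051*(-1/4224) = 43140/17531 + 47051/4224 = 1007074441/74050944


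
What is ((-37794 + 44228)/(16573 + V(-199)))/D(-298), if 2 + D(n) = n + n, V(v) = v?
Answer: -3217/4895826 ≈ -0.00065709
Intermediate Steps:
D(n) = -2 + 2*n (D(n) = -2 + (n + n) = -2 + 2*n)
((-37794 + 44228)/(16573 + V(-199)))/D(-298) = ((-37794 + 44228)/(16573 - 199))/(-2 + 2*(-298)) = (6434/16374)/(-2 - 596) = (6434*(1/16374))/(-598) = (3217/8187)*(-1/598) = -3217/4895826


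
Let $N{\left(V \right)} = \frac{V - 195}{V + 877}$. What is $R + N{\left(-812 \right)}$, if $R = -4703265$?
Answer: $- \frac{305713232}{65} \approx -4.7033 \cdot 10^{6}$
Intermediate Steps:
$N{\left(V \right)} = \frac{-195 + V}{877 + V}$
$R + N{\left(-812 \right)} = -4703265 + \frac{-195 - 812}{877 - 812} = -4703265 + \frac{1}{65} \left(-1007\right) = -4703265 - \frac{1007}{65} = - \frac{305713232}{65}$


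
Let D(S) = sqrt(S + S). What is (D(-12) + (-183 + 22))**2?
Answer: 25897 - 644*I*sqrt(6) ≈ 25897.0 - 1577.5*I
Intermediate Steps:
D(S) = sqrt(2)*sqrt(S) (D(S) = sqrt(2*S) = sqrt(2)*sqrt(S))
(D(-12) + (-183 + 22))**2 = (sqrt(2)*sqrt(-12) + (-183 + 22))**2 = (sqrt(2)*(2*I*sqrt(3)) - 161)**2 = (2*I*sqrt(6) - 161)**2 = (-161 + 2*I*sqrt(6))**2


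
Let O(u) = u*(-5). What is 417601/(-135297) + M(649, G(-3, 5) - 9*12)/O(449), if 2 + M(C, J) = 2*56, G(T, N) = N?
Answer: -190479383/60748353 ≈ -3.1355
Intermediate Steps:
O(u) = -5*u
M(C, J) = 110 (M(C, J) = -2 + 2*56 = -2 + 112 = 110)
417601/(-135297) + M(649, G(-3, 5) - 9*12)/O(449) = 417601/(-135297) + 110/((-5*449)) = 417601*(-1/135297) + 110/(-2245) = -417601/135297 + 110*(-1/2245) = -417601/135297 - 22/449 = -190479383/60748353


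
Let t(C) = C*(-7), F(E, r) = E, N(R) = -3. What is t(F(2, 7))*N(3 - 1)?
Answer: 42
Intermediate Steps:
t(C) = -7*C
t(F(2, 7))*N(3 - 1) = -7*2*(-3) = -14*(-3) = 42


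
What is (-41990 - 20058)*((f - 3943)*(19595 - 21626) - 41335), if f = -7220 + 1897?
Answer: -1165131821728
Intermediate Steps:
f = -5323
(-41990 - 20058)*((f - 3943)*(19595 - 21626) - 41335) = (-41990 - 20058)*((-5323 - 3943)*(19595 - 21626) - 41335) = -62048*(-9266*(-2031) - 41335) = -62048*(18819246 - 41335) = -62048*18777911 = -1165131821728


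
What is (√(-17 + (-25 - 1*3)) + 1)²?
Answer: -44 + 6*I*√5 ≈ -44.0 + 13.416*I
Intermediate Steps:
(√(-17 + (-25 - 1*3)) + 1)² = (√(-17 + (-25 - 3)) + 1)² = (√(-17 - 28) + 1)² = (√(-45) + 1)² = (3*I*√5 + 1)² = (1 + 3*I*√5)²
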